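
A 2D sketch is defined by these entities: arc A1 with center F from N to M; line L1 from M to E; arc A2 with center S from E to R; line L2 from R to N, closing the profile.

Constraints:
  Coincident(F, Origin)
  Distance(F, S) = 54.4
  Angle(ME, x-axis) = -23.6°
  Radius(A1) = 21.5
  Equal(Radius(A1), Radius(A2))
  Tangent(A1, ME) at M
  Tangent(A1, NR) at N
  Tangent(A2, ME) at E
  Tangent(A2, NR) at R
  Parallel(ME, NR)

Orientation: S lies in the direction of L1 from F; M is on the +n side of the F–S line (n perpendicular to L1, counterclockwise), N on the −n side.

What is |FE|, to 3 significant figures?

58.5

Tangency of A1 to both parallel lines with radius 21.5 puts M and N at F ± 21.5·n: M = (8.61, 19.7), N = (-8.61, -19.7). Equal radii place E and R the same way about S: E = S + 21.5·n = (58.5, -2.08), R = S − 21.5·n = (41.2, -41.5). Then |FE| = |E − F| = 58.5.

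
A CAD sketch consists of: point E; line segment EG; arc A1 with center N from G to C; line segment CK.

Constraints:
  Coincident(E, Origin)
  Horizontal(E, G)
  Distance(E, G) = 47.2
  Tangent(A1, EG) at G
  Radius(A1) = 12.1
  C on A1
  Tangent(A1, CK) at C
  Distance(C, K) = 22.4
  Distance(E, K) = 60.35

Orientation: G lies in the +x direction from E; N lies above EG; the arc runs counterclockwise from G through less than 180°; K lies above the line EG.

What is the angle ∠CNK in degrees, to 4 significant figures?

61.62°

Checks: E = (0.00, 0.00) ✓; |NC| = 12.10 ✓; ∠(NC, CK) = 90.00° ✓; |CK| = 22.40 ✓; |EK| = 60.35 ✓.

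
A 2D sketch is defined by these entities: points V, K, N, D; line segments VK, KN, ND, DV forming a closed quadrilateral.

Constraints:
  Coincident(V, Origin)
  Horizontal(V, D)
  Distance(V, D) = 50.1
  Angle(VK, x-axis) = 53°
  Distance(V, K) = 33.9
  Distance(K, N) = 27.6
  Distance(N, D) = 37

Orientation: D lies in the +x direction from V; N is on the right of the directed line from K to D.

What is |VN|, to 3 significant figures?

13.1

V is at the origin; VD is horizontal with |VD| = 50.1 and D in +x, so D = (50.1, 0). VK runs at 53.0° with |VK| = 33.9, so K = (20.4, 27.1). N is determined by |KN| = 27.6 and |ND| = 37.0 together: it lies at the intersection of circle(K, 27.6) and circle(D, 37.0). With |KD| = 40.2, the foot of the radical line on KD is 12.5 from K and the perpendicular offset is √(27.6² − 12.5²) = 24.6. Taking the right-of-KD solution: N = (13.1, 0.456).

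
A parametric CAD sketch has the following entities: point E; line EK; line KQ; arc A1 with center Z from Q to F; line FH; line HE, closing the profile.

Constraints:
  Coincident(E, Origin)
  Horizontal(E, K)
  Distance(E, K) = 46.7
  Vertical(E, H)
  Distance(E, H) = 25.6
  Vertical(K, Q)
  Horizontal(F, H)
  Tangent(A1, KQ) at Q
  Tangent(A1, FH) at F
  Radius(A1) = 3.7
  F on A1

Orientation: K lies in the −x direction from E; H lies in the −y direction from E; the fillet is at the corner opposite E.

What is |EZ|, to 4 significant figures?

48.26

E is at the origin; E and K share the same y with |EK| = 46.7 and K on the −x side, so K = (-46.70, 0.000). E and H share the same x with |EH| = 25.6 and H on the −y side, so H = (0.000, -25.60). The virtual corner opposite E is at (-46.70, -25.60). The tangent condition forces ZQ to be normal to KQ and A1 meets FH tangentially, so ZF is at right angles to FH, with radius 3.7, so the center Z sits 3.7 in from both sides at Z = (-43.00, -21.90). Then |EZ| = |Z − E| = 48.26.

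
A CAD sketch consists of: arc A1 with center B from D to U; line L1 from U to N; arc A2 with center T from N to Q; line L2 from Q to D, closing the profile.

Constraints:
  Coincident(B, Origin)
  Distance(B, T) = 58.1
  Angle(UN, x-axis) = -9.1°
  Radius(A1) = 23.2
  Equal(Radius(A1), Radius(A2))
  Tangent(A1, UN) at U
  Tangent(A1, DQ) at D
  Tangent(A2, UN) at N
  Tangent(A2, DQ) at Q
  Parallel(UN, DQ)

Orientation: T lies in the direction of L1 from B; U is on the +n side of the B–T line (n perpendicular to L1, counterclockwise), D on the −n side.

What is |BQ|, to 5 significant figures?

62.561

The slot axis is L1's direction at -9.1°, so u = (cos -9.1°, sin -9.1°) = (0.98741, -0.15816) and n = (−sin -9.1°, cos -9.1°) = (0.15816, 0.98741). B is at the origin and T lies 58.1 along u from B, so T = 58.1·u = (57.369, -9.1890). Tangency of A1 to both parallel lines with radius 23.2 puts U and D at B ± 23.2·n: U = (3.6693, 22.908), D = (-3.6693, -22.908). Equal radii place N and Q the same way about T: N = T + 23.2·n = (61.038, 13.719), Q = T − 23.2·n = (53.699, -32.097). Then |BQ| = |Q − B| = 62.561.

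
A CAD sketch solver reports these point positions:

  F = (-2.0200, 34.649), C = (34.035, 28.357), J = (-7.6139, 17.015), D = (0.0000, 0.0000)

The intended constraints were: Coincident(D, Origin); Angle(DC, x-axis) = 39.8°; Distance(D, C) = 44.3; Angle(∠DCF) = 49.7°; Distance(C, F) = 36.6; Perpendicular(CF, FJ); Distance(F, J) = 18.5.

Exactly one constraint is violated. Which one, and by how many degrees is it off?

Perpendicular(CF, FJ) — off by 7.70°.

D = (0.00, 0.00) ✓; DC at 39.80° ✓; |DC| = 44.30 ✓; ∠DCF = 49.70° ✓; |CF| = 36.60 ✓; ∠(CF, FJ) = 82.30° ✗; |FJ| = 18.50 ✓.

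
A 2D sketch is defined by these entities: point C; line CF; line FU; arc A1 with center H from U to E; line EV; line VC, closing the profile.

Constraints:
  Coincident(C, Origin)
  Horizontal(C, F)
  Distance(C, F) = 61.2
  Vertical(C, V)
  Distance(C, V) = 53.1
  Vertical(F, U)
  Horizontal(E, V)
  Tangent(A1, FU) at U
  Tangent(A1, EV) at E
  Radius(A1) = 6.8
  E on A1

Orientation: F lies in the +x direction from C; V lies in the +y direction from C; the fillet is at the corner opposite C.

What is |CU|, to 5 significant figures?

76.741

C is at the origin; CF is horizontal with |CF| = 61.2 and F on the +x side, so F = (61.200, 0.0000). C and V share the same x with |CV| = 53.1 and V on the +y side, so V = (0.0000, 53.100). The virtual corner opposite C is at (61.200, 53.100). A1 meets FU tangentially, so HU is at right angles to FU and A1 meets EV tangentially, so HE is at right angles to EV, with radius 6.8, so the center H sits 6.8 in from both sides at H = (54.400, 46.300). That places the tangent points at U = (61.200, 46.300) on FU and E = (54.400, 53.100) on EV. Then |CU| = |U − C| = 76.741.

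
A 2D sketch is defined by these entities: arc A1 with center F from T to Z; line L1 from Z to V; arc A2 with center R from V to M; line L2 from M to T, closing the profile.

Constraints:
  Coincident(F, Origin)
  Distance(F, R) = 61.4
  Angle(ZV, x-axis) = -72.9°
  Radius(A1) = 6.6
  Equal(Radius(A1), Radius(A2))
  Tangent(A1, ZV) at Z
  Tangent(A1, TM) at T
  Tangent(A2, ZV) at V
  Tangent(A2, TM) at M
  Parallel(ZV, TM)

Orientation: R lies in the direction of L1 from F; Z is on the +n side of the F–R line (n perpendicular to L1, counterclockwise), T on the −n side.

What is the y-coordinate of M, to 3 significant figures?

-60.6

Tangency of A1 to both parallel lines with radius 6.6 puts Z and T at F ± 6.6·n: Z = (6.31, 1.94), T = (-6.31, -1.94). Equal radii place V and M the same way about R: V = R + 6.6·n = (24.4, -56.7), M = R − 6.6·n = (11.7, -60.6). So M.y = -60.6.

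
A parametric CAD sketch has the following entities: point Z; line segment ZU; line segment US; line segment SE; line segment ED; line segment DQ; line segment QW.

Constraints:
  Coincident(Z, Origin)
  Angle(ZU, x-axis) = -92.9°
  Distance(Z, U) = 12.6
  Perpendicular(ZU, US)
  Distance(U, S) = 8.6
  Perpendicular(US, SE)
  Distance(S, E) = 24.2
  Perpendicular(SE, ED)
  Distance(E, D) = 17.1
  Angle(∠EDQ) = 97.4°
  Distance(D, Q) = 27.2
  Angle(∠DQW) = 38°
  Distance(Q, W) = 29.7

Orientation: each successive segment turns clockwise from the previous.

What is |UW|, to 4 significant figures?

20.26

Z is at the origin; ZU runs at -92.9° with length 12.6, so U = (-0.6375, -12.58). ZU ⟂ US, so US runs at 177.1°; with |US| = 8.6, S = (-9.226, -12.15). US ⟂ SE, so SE runs at 87.10°; with |SE| = 24.2, E = (-8.002, 12.02). SE ⟂ ED, so ED runs at -2.900°; with |ED| = 17.1, D = (9.076, 11.16). ∠EDQ = 97.4° gives DQ at -85.50° from the x-axis; with |DQ| = 27.2, Q = (11.21, -15.96). ∠DQW = 38.0° gives QW at 132.5° from the x-axis; with |QW| = 29.7, W = (-8.855, 5.936). Then |UW| = |W − U| = 20.26.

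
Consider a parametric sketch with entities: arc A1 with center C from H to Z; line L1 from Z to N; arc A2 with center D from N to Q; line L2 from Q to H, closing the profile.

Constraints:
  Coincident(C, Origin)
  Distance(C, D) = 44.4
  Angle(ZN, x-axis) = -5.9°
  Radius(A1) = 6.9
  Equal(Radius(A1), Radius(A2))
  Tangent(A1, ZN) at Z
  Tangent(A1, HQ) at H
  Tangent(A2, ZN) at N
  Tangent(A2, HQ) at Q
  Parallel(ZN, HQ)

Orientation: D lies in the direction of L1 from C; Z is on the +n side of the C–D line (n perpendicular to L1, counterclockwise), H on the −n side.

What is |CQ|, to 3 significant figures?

44.9

Tangency of A1 to both parallel lines with radius 6.9 puts Z and H at C ± 6.9·n: Z = (0.709, 6.86), H = (-0.709, -6.86). Equal radii place N and Q the same way about D: N = D + 6.9·n = (44.9, 2.30), Q = D − 6.9·n = (43.5, -11.4). Then |CQ| = |Q − C| = 44.9.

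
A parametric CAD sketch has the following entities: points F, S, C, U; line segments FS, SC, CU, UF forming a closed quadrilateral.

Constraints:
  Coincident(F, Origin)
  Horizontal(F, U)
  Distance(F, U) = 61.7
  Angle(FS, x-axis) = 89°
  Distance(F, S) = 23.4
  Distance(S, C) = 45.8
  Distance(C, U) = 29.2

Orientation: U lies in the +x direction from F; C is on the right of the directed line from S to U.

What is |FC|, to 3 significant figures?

34.6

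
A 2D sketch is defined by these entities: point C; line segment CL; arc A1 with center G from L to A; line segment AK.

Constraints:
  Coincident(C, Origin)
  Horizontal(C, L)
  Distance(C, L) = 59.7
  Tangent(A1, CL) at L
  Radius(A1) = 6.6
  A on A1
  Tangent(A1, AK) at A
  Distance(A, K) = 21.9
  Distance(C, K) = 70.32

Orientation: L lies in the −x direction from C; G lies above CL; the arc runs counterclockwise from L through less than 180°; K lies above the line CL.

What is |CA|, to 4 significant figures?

54.72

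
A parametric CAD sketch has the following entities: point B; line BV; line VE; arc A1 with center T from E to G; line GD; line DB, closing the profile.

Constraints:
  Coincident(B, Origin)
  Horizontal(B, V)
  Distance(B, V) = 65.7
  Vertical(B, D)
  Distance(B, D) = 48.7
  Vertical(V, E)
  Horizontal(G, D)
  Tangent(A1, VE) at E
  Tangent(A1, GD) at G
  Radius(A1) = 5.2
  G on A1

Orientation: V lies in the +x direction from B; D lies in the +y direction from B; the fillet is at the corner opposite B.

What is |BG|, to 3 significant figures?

77.7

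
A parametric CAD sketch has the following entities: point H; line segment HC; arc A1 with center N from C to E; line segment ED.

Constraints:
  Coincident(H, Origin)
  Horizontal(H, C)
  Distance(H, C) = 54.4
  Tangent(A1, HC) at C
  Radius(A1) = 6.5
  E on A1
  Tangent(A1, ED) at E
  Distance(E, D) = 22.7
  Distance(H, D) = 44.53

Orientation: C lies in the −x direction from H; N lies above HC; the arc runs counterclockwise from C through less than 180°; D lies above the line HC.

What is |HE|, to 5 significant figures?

48.800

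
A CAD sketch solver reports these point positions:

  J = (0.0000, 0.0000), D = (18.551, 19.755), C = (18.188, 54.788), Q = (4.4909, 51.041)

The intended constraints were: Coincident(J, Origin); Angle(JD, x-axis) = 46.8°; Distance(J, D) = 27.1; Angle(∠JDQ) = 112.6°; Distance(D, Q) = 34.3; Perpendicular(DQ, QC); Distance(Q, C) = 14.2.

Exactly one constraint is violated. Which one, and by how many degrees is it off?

Perpendicular(DQ, QC) — off by 8.90°.

J = (0.00, 0.00) ✓; JD at 46.80° ✓; |JD| = 27.10 ✓; ∠JDQ = 112.6° ✓; |DQ| = 34.30 ✓; ∠(DQ, QC) = 98.90° ✗; |QC| = 14.20 ✓.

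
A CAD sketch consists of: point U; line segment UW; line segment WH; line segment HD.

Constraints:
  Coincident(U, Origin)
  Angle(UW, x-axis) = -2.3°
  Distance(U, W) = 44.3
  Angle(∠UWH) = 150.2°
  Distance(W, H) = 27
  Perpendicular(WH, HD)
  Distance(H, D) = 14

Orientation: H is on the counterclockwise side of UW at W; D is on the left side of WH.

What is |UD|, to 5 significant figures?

65.931

U is at the origin; UW runs at -2.3° with length 44.3, so W = 44.3·(cos -2.3°, sin -2.3°) = (44.264, -1.7778). ∠UWH = 150.2°, so WH runs at -2.3° + (180° − 150.2°) = 27.500° from the x-axis; with |WH| = 27.0, H = W + 27.0·(cos 27.500°, sin 27.500°) = (68.214, 10.689). WH is perpendicular to HD; with |HD| = 14.0 on the left of WH, D = H + 14.0·(-0.46175, 0.88701) = (61.749, 23.108). Then |UD| = |D − U| = 65.931.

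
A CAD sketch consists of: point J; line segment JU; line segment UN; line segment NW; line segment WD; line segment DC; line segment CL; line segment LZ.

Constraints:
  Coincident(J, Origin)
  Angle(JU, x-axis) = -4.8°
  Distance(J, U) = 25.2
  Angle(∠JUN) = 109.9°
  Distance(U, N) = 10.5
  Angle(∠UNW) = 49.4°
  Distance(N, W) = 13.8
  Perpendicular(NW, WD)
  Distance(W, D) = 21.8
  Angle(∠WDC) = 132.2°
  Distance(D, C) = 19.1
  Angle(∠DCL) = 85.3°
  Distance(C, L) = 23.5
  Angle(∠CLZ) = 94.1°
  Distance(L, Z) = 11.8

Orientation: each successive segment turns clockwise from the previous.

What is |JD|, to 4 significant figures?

28.15

∠UNW = 49.4° gives NW at 154.5° from the x-axis; with |NW| = 13.8, W = (15.39, -6.305). The perpendicularity gives WD at right angles to NW, so WD runs at 64.50°; with |WD| = 21.8, D = (24.78, 13.37). Then |JD| = |D − J| = 28.15.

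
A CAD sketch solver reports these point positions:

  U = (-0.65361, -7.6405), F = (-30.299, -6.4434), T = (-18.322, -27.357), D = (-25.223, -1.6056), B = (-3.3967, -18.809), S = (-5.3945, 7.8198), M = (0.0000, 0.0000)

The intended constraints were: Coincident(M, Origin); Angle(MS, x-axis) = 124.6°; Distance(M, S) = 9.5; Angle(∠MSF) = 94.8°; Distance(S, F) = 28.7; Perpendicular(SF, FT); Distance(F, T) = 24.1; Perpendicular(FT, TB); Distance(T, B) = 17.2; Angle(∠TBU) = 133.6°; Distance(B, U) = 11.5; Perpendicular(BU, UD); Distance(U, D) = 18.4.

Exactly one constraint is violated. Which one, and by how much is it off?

Distance(U, D) = 18.4 — off by 6.90.

M = (0.00, 0.00) ✓; MS at 124.6° ✓; |MS| = 9.500 ✓; ∠MSF = 94.80° ✓; |SF| = 28.70 ✓; ∠(SF, FT) = 90.00° ✓; |FT| = 24.10 ✓; ∠(FT, TB) = 90.00° ✓; |TB| = 17.20 ✓; ∠TBU = 133.6° ✓; |BU| = 11.50 ✓; ∠(BU, UD) = 90.00° ✓; |UD| = 25.30 ✗.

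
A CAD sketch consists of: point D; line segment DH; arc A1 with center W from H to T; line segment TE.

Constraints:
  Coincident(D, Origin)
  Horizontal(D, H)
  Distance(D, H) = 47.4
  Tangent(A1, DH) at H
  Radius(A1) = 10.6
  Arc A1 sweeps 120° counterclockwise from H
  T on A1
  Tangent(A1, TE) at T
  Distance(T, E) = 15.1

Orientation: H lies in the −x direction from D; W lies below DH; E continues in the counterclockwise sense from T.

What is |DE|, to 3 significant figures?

57.0

D is at the origin; DH is horizontal with |DH| = 47.4 and H on the −x side, so H = (-47.4, 0.00). Tangency of A1 to DH means the radius WH is perpendicular to DH, so W = H + (0, -10.6) = (-47.4, -10.6). On A1, H sits at bearing 90° from W; a 120° counterclockwise sweep puts T at bearing 210°, so T = W + 10.6·(cos 210°, sin 210°) = (-56.6, -15.9). The tangent condition forces WT to be normal to TE, so TE runs along (−sin 210°, cos 210°); with |TE| = 15.1, E = (-49.0, -29.0). Then |DE| = |E − D| = 57.0.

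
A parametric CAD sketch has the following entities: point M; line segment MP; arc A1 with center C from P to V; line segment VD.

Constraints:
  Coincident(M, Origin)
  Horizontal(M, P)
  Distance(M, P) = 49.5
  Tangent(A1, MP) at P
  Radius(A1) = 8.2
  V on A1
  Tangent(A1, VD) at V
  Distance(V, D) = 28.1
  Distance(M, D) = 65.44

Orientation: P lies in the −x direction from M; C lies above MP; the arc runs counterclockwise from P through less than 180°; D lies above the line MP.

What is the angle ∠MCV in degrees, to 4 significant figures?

34.28°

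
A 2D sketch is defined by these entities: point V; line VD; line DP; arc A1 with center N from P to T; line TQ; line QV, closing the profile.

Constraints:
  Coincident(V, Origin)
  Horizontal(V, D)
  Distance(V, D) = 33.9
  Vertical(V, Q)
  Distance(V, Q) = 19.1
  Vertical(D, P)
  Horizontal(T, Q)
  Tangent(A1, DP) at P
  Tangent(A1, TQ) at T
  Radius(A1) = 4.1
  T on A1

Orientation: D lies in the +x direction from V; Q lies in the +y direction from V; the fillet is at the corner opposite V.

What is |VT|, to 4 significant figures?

35.40

V is at the origin; VD is horizontal with |VD| = 33.9 and D on the +x side, so D = (33.90, 0.000). V and Q share the same x with |VQ| = 19.1 and Q on the +y side, so Q = (0.000, 19.10). The virtual corner opposite V is at (33.90, 19.10). The tangent condition forces NP to be normal to DP and A1 meets TQ tangentially, so NT is at right angles to TQ, with radius 4.1, so the center N sits 4.1 in from both sides at N = (29.80, 15.00). That places the tangent points at P = (33.90, 15.00) on DP and T = (29.80, 19.10) on TQ. Then |VT| = |T − V| = 35.40.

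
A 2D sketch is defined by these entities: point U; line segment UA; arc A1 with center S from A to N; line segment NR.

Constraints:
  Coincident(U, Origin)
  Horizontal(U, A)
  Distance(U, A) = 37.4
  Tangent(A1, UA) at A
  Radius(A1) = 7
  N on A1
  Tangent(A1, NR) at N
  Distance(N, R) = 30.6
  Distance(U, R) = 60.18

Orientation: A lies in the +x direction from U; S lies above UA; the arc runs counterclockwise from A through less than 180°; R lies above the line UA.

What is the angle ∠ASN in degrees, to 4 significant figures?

83.65°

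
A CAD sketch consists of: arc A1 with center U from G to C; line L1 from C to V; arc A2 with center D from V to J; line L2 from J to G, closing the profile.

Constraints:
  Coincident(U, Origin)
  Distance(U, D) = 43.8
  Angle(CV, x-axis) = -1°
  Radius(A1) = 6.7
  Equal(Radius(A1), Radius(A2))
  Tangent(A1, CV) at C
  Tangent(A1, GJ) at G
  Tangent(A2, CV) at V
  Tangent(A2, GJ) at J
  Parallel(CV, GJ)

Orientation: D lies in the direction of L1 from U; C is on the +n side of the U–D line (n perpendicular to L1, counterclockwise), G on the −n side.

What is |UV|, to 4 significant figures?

44.31

The slot axis is L1's direction at -1.0°, so u = (cos -1.0°, sin -1.0°) = (0.9998, -0.01745) and n = (−sin -1.0°, cos -1.0°) = (0.01745, 0.9998). U is at the origin and D lies 43.8 along u from U, so D = 43.8·u = (43.79, -0.7644). Tangency of A1 to both parallel lines with radius 6.7 puts C and G at U ± 6.7·n: C = (0.1169, 6.699), G = (-0.1169, -6.699). Equal radii place V and J the same way about D: V = D + 6.7·n = (43.91, 5.935), J = D − 6.7·n = (43.68, -7.463). Then |UV| = |V − U| = 44.31.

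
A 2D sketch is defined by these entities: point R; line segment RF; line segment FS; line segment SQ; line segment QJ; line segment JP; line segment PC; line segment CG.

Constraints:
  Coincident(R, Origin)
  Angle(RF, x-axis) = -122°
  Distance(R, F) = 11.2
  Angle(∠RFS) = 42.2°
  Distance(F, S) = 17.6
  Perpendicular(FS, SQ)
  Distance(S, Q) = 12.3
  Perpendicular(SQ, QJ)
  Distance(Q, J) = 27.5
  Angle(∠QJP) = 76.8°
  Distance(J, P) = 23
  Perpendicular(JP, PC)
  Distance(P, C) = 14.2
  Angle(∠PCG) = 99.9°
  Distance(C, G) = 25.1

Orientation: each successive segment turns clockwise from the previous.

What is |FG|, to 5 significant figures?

19.782

R is at the origin; RF runs at -122.0° with length 11.2, so F = (-5.9351, -9.4981). ∠RFS = 42.2° gives FS at 100.20° from the x-axis; with |FS| = 17.6, S = (-9.0518, 7.8237). The perpendicularity gives SQ at right angles to FS, so SQ runs at 10.200°; with |SQ| = 12.3, Q = (3.0538, 10.002). The perpendicularity gives QJ at right angles to SQ, so QJ runs at -79.800°; with |QJ| = 27.5, J = (7.9236, -17.064). ∠QJP = 76.8° gives JP at 177.00° from the x-axis; with |JP| = 23.0, P = (-15.045, -15.860). JP ⟂ PC, so PC runs at 87.000°; with |PC| = 14.2, C = (-14.302, -1.6793). ∠PCG = 99.9° gives CG at 6.9000° from the x-axis; with |CG| = 25.1, G = (10.617, 1.3362). Then |FG| = |G − F| = 19.782.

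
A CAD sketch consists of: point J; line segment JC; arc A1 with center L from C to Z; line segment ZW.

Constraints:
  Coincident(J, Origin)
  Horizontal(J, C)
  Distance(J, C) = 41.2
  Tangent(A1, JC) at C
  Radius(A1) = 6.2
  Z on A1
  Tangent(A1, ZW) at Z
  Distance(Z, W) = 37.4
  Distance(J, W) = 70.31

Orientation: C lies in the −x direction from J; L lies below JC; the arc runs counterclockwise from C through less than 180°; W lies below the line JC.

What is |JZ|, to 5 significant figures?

47.369

Checks: |LZ| = 6.200 ✓; ∠(LZ, ZW) = 90.00° ✓; |ZW| = 37.40 ✓; |JW| = 70.31 ✓.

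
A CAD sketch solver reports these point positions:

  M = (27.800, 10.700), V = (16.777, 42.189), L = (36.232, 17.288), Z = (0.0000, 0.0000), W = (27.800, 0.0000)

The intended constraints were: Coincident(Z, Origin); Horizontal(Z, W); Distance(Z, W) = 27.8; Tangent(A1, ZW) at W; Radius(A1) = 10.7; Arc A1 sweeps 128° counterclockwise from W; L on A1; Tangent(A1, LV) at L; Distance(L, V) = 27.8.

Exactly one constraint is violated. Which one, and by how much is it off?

Distance(L, V) = 27.8 — off by 3.80.

Z = (0.00, 0.00) ✓; Z.y = 0.00, W.y = 0.00 ✓; |ZW| = 27.80 ✓; ∠(MW, WZ) = 90.00° ✓; |MW| = 10.70 ✓; bearing(M→L) − bearing(M→W) = 128.0° ✓; |ML| = 10.70 ✓; ∠(ML, LV) = 90.00° ✓; |LV| = 31.60 ✗.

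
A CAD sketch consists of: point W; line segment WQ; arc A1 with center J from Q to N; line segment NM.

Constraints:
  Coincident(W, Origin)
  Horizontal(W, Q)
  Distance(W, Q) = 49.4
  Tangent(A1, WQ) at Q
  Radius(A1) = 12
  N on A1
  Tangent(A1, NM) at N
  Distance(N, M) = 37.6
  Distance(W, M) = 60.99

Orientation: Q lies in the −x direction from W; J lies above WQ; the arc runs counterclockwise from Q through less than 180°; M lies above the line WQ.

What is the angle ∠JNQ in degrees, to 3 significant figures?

46.0°

Checks: |JN| = 12.00 ✓; ∠(JN, NM) = 90.00° ✓; |NM| = 37.60 ✓; |WM| = 60.99 ✓.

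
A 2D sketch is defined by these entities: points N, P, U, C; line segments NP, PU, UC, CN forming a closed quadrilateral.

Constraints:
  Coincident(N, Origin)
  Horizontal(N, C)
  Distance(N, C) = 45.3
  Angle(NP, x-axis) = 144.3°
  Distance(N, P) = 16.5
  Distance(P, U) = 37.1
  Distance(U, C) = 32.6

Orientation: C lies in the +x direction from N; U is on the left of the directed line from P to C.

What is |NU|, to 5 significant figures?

30.937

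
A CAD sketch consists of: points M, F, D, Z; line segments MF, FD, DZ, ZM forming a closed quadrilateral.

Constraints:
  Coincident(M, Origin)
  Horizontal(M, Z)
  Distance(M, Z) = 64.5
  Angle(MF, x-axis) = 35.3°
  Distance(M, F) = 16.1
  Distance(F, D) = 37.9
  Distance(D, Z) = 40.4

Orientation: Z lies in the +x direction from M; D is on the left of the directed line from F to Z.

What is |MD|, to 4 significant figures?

53.96

M is at the origin; MZ is horizontal with |MZ| = 64.5 and Z in +x, so Z = (64.5, 0). MF runs at 35.3° with |MF| = 16.1, so F = (13.14, 9.304). D is determined by |FD| = 37.9 and |DZ| = 40.4 together: it lies at the intersection of circle(F, 37.9) and circle(Z, 40.4). With |FZ| = 52.20, the foot of the radical line on FZ is 24.22 from F and the perpendicular offset is √(37.9² − 24.22²) = 29.15. Taking the left-of-FZ solution: D = (42.17, 33.67).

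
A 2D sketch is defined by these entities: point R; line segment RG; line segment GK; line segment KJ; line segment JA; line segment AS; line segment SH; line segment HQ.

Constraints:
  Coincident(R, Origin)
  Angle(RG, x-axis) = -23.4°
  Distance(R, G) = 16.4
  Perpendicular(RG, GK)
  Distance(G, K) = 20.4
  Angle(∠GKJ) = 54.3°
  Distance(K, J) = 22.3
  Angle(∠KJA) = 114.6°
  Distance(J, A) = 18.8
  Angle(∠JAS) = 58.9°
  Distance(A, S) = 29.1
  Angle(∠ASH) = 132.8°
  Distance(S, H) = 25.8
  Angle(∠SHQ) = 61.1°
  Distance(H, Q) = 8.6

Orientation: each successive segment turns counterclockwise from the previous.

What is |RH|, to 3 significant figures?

41.7

∠JAS = 58.9° gives AS at 18.8° from the x-axis; with |AS| = 29.1, S = (24.9, -1.53). ∠ASH = 132.8° gives SH at 66.0° from the x-axis; with |SH| = 25.8, H = (35.4, 22.0). Then |RH| = |H − R| = 41.7.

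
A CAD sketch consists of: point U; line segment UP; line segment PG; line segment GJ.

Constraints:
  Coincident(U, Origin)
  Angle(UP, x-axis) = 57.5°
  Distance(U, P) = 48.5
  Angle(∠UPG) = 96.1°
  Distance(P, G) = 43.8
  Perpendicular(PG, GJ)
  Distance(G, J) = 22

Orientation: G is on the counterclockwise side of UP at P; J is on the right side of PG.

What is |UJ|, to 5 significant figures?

85.604

∠UPG = 96.1°, so PG runs at 57.5° + (180° − 96.1°) = 141.40° from the x-axis; with |PG| = 43.8, G = P + 43.8·(cos 141.40°, sin 141.40°) = (-8.1716, 68.230). PG is perpendicular to GJ; with |GJ| = 22.0 on the right of PG, J = G + 22.0·(0.62388, 0.78152) = (5.5538, 85.424). Then |UJ| = |J − U| = 85.604.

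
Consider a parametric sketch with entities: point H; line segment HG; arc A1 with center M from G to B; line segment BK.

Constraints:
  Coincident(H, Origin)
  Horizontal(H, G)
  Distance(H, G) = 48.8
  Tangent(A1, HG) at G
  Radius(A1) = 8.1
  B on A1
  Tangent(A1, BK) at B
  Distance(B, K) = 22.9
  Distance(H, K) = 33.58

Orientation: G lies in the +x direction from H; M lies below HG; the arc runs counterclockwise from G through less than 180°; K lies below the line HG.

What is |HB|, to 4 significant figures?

42.91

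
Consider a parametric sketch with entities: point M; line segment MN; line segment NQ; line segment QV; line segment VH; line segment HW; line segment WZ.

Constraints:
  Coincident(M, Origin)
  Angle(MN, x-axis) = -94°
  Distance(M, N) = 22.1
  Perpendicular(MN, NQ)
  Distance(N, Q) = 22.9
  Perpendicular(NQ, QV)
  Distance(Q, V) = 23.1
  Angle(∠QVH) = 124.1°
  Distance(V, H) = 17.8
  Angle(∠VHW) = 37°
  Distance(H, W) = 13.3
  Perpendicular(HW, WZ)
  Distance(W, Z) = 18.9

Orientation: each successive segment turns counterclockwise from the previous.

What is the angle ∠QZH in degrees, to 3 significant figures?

90.6°

M is at the origin; MN runs at -94.0° with length 22.1, so N = (-1.54, -22.0). MN ⟂ NQ, so NQ runs at -4.00°; with |NQ| = 22.9, Q = (21.3, -23.6). NQ ⟂ QV, so QV runs at 86.0°; with |QV| = 23.1, V = (22.9, -0.600). ∠QVH = 124.1° gives VH at 142° from the x-axis; with |VH| = 17.8, H = (8.91, 10.4). ∠VHW = 37.0° gives HW at -75.1° from the x-axis; with |HW| = 13.3, W = (12.3, -2.47). HW is perpendicular to WZ, so WZ runs at 14.9°; with |WZ| = 18.9, Z = (30.6, 2.39). Then cos ∠QZH = ZQ·ZH / (|ZQ||ZH|), giving 90.6°.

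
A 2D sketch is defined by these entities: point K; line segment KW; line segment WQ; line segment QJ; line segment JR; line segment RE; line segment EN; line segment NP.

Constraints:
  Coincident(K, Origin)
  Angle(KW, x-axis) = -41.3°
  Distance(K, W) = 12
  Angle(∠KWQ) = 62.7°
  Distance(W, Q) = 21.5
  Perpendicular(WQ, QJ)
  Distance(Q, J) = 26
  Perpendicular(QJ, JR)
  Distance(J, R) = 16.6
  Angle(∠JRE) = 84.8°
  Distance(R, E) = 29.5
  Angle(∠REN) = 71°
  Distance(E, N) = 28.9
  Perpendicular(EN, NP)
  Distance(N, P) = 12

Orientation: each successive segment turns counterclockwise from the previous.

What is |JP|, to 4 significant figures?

9.993

K is at the origin; KW runs at -41.3° with length 12.0, so W = (9.015, -7.920). ∠KWQ = 62.7° gives WQ at 76.00° from the x-axis; with |WQ| = 21.5, Q = (14.22, 12.94). WQ is perpendicular to QJ, so QJ runs at 166.0°; with |QJ| = 26.0, J = (-11.01, 19.23). QJ is perpendicular to JR, so JR runs at -104.0°; with |JR| = 16.6, R = (-15.03, 3.124). ∠JRE = 84.8° gives RE at -8.800° from the x-axis; with |RE| = 29.5, E = (14.13, -1.389). ∠REN = 71.0° gives EN at 100.2° from the x-axis; with |EN| = 28.9, N = (9.008, 27.05). EN is perpendicular to NP, so NP runs at -169.8°; with |NP| = 12.0, P = (-2.802, 24.93). Then |JP| = |P − J| = 9.993.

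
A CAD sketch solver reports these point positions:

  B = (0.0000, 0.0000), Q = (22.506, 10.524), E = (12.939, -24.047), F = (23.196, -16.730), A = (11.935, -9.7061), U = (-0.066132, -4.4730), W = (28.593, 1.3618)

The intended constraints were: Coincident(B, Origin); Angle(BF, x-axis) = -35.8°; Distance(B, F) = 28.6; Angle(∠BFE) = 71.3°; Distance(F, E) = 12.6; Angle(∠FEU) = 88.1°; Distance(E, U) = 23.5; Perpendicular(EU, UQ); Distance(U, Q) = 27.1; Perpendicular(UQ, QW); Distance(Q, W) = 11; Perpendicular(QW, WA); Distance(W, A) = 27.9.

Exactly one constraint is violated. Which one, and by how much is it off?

Distance(W, A) = 27.9 — off by 7.90.

B = (0.00, 0.00) ✓; BF at -35.80° ✓; |BF| = 28.60 ✓; ∠BFE = 71.30° ✓; |FE| = 12.60 ✓; ∠FEU = 88.10° ✓; |EU| = 23.50 ✓; ∠(EU, UQ) = 90.00° ✓; |UQ| = 27.10 ✓; ∠(UQ, QW) = 90.00° ✓; |QW| = 11.00 ✓; ∠(QW, WA) = 90.00° ✓; |WA| = 20.00 ✗.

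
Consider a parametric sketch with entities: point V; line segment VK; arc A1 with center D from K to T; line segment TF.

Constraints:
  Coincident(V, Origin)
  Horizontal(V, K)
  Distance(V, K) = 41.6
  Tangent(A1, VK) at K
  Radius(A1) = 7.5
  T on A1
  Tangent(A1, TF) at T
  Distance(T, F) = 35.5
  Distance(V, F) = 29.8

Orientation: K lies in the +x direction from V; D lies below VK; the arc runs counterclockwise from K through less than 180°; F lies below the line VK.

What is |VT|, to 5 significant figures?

36.322

V is at the origin; VK is horizontal with |VK| = 41.6 and K on the +x side, so K = (41.600, 0.0000). Tangency of A1 to VK means the radius DK is perpendicular to VK, so D = K + (0, -7.5) = (41.600, -7.5000). Since DT ⟂ TF (tangency), |DF| = √(7.5² + 35.5²) = 36.284 regardless of where T sits on A1. So F lies on both circle(V, 29.8) and circle(D, 36.284); the below-VK intersection is F = (11.359, -27.550). T is the foot of the tangent from F: T = (36.253, -2.2408).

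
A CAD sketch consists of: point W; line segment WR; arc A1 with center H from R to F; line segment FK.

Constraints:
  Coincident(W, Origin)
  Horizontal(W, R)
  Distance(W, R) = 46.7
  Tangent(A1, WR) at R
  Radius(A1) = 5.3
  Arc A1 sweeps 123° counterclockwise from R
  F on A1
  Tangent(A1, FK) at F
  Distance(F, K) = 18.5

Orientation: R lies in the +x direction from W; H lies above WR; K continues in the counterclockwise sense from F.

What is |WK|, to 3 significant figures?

47.4

W is at the origin; WR is horizontal with |WR| = 46.7 and R on the +x side, so R = (46.7, 0.00). Tangency of A1 to WR means the radius HR is perpendicular to WR, so H = R + (0, 5.3) = (46.7, 5.30). On A1, R sits at bearing -90° from H; a 123° counterclockwise sweep puts F at bearing 33°, so F = H + 5.3·(cos 33°, sin 33°) = (51.1, 8.19). Tangency of A1 to FK means the radius HF is perpendicular to FK, so FK runs along (−sin 33°, cos 33°); with |FK| = 18.5, K = (41.1, 23.7). Then |WK| = |K − W| = 47.4.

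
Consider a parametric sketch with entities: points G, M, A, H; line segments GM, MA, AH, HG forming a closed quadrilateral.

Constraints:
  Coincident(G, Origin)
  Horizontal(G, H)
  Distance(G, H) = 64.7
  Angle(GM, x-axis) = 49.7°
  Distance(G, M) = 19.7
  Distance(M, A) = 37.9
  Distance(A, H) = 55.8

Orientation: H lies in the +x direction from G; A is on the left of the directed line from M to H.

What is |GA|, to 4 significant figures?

57.52

Checks: GM at 49.70° ✓; |MA| = 37.90 ✓; |AH| = 55.80 ✓.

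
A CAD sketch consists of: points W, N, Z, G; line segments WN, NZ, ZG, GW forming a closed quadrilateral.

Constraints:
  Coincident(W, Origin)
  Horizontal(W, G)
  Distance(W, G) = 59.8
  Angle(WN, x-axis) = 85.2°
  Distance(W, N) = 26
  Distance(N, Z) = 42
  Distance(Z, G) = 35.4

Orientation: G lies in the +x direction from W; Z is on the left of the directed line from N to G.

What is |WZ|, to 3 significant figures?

54.0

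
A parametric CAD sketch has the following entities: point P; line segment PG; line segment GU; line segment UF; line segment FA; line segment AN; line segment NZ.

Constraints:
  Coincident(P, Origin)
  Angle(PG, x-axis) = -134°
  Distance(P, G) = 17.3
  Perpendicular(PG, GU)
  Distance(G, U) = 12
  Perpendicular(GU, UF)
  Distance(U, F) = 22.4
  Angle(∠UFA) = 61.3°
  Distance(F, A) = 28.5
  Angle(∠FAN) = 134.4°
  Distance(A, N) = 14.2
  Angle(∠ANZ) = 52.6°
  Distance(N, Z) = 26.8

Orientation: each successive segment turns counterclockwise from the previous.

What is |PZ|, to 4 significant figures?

14.74

P is at the origin; PG runs at -134.0° with length 17.3, so G = (-12.02, -12.44). PG is perpendicular to GU, so GU runs at -44.00°; with |GU| = 12.0, U = (-3.386, -20.78). GU is perpendicular to UF, so UF runs at 46.00°; with |UF| = 22.4, F = (12.17, -4.667). ∠UFA = 61.3° gives FA at 164.7° from the x-axis; with |FA| = 28.5, A = (-15.32, 2.853). ∠FAN = 134.4° gives AN at -149.7° from the x-axis; with |AN| = 14.2, N = (-27.58, -4.311). ∠ANZ = 52.6° gives NZ at -22.30° from the x-axis; with |NZ| = 26.8, Z = (-2.780, -14.48). Then |PZ| = |Z − P| = 14.74.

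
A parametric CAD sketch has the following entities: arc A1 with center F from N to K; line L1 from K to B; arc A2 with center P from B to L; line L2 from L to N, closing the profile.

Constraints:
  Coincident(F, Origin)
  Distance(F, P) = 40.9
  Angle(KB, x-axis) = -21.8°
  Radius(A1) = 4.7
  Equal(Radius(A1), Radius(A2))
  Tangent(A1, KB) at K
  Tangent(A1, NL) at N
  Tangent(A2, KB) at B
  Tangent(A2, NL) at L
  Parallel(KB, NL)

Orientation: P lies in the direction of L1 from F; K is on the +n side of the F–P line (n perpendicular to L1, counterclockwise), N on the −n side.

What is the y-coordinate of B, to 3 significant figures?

-10.8

The slot axis is L1's direction at -21.8°, so u = (cos -21.8°, sin -21.8°) = (0.928, -0.371) and n = (−sin -21.8°, cos -21.8°) = (0.371, 0.928). F is at the origin and P lies 40.9 along u from F, so P = 40.9·u = (38.0, -15.2). Tangency of A1 to both parallel lines with radius 4.7 puts K and N at F ± 4.7·n: K = (1.75, 4.36), N = (-1.75, -4.36). Equal radii place B and L the same way about P: B = P + 4.7·n = (39.7, -10.8), L = P − 4.7·n = (36.2, -19.6). So B.y = -10.8.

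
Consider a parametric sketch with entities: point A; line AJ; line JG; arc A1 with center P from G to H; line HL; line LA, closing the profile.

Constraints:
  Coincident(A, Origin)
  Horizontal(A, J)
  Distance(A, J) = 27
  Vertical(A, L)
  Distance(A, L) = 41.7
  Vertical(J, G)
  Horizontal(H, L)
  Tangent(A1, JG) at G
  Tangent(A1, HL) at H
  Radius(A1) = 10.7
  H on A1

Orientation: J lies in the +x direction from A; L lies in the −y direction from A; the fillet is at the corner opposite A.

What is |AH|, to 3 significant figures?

44.8

A is at the origin; AJ is horizontal with |AJ| = 27.0 and J on the +x side, so J = (27.0, 0.00). A and L share the same x with |AL| = 41.7 and L on the −y side, so L = (0.00, -41.7). The virtual corner opposite A is at (27.0, -41.7). A1 meets JG tangentially, so PG is at right angles to JG and A1 meets HL tangentially, so PH is at right angles to HL, with radius 10.7, so the center P sits 10.7 in from both sides at P = (16.3, -31.0). That places the tangent points at G = (27.0, -31.0) on JG and H = (16.3, -41.7) on HL. Then |AH| = |H − A| = 44.8.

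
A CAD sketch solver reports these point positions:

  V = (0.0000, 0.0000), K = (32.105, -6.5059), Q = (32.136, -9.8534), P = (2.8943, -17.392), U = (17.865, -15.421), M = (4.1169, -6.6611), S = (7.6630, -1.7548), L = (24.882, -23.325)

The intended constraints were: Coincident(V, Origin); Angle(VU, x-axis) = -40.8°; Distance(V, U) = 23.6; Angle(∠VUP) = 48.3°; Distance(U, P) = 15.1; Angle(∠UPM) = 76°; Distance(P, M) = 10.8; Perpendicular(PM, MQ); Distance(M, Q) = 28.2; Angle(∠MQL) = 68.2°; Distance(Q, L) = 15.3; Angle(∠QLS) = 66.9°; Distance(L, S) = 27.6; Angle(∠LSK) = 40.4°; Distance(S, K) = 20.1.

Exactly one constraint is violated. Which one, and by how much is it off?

Distance(S, K) = 20.1 — off by 4.80.

V = (0.00, 0.00) ✓; VU at -40.80° ✓; |VU| = 23.60 ✓; ∠VUP = 48.30° ✓; |UP| = 15.10 ✓; ∠UPM = 76.00° ✓; |PM| = 10.80 ✓; ∠(PM, MQ) = 90.00° ✓; |MQ| = 28.20 ✓; ∠MQL = 68.20° ✓; |QL| = 15.30 ✓; ∠QLS = 66.90° ✓; |LS| = 27.60 ✓; ∠LSK = 40.40° ✓; |SK| = 24.90 ✗.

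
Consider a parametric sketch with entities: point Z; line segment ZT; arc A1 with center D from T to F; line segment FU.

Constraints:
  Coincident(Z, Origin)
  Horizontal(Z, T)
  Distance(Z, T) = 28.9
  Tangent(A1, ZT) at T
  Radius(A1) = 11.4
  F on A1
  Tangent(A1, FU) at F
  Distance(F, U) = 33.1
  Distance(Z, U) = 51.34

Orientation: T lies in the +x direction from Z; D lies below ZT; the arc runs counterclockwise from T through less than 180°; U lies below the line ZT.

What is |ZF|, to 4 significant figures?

22.06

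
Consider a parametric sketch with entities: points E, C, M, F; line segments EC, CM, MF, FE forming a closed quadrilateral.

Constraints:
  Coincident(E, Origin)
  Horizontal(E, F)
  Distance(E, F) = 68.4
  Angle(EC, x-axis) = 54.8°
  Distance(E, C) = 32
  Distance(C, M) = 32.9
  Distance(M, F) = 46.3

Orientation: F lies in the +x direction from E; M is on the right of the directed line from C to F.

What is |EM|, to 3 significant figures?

23.5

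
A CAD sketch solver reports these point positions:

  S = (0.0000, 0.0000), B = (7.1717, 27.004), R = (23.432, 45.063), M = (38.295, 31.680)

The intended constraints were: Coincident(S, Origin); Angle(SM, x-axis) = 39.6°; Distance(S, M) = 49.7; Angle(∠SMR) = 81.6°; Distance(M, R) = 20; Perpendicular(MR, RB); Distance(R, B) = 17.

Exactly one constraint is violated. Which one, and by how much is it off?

Distance(R, B) = 17 — off by 7.30.

S = (0.00, 0.00) ✓; SM at 39.60° ✓; |SM| = 49.70 ✓; ∠SMR = 81.60° ✓; |MR| = 20.00 ✓; ∠(MR, RB) = 90.00° ✓; |RB| = 24.30 ✗.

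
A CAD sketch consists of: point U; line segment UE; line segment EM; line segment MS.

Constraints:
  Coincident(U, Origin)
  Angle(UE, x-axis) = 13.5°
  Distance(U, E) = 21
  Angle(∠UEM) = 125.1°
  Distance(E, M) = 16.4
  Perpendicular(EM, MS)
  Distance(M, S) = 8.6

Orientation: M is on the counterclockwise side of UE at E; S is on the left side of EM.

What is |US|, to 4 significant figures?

29.74

∠UEM = 125.1°, so EM runs at 13.5° + (180° − 125.1°) = 68.40° from the x-axis; with |EM| = 16.4, M = E + 16.4·(cos 68.40°, sin 68.40°) = (26.46, 20.15). The perpendicularity gives MS at right angles to EM; with |MS| = 8.6 on the left of EM, S = M + 8.6·(-0.9298, 0.3681) = (18.46, 23.32). Then |US| = |S − U| = 29.74.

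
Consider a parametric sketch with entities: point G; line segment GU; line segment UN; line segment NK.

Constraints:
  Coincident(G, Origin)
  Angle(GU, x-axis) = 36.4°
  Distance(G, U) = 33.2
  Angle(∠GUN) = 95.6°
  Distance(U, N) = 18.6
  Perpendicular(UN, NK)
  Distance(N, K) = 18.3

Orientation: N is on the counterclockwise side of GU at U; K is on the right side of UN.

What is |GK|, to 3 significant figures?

55.8

G is at the origin; GU runs at 36.4° with length 33.2, so U = 33.2·(cos 36.4°, sin 36.4°) = (26.7, 19.7). ∠GUN = 95.6°, so UN runs at 36.4° + (180° − 95.6°) = 121° from the x-axis; with |UN| = 18.6, N = U + 18.6·(cos 121°, sin 121°) = (17.2, 35.7). The perpendicularity gives NK at right angles to UN; with |NK| = 18.3 on the right of UN, K = N + 18.3·(0.859, 0.512) = (32.9, 45.0). Then |GK| = |K − G| = 55.8.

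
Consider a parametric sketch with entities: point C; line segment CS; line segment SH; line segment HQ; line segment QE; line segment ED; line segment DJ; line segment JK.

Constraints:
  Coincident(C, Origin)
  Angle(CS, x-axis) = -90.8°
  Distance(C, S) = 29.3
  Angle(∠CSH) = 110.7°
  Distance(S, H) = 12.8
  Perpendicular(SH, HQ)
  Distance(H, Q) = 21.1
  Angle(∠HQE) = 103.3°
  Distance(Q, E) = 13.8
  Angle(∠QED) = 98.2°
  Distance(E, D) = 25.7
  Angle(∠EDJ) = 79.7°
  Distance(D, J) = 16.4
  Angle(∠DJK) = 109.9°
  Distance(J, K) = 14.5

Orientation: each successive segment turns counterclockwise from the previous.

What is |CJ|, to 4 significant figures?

34.39

C is at the origin; CS runs at -90.8° with length 29.3, so S = (-0.4091, -29.30). ∠CSH = 110.7° gives SH at -21.50° from the x-axis; with |SH| = 12.8, H = (11.50, -33.99). SH is perpendicular to HQ, so HQ runs at 68.50°; with |HQ| = 21.1, Q = (19.23, -14.36). ∠HQE = 103.3° gives QE at 145.2° from the x-axis; with |QE| = 13.8, E = (7.902, -6.481). ∠QED = 98.2° gives ED at -133.0° from the x-axis; with |ED| = 25.7, D = (-9.626, -25.28). ∠EDJ = 79.7° gives DJ at -32.70° from the x-axis; with |DJ| = 16.4, J = (4.175, -34.14). Then |CJ| = |J − C| = 34.39.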